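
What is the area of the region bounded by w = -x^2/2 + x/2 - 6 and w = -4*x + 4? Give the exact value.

1/12

Set the curves equal: -x^2/2 + x/2 - 6 = -4*x + 4, so -x^2/2 + 9*x/2 - 10 = 0, which factors as -(x - 5)*(x - 4)/2 = 0. The curves meet at x = 4, 5.
On [4, 5], w = -x^2/2 + x/2 - 6 is on top; that piece has area ∫[4,5] (-x^2/2 + 9*x/2 - 10) dx = 1/12.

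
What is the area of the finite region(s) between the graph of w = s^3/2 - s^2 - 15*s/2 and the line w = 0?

The curve meets the s-axis where s^3/2 - s^2 - 15*s/2 = 0, i.e. s*(s - 5)*(s + 3)/2 = 0, at s = -3, 0, 5.
On [-3, 0] the curve lies above the axis; ∫[-3,0] (s^3/2 - s^2 - 15*s/2) ds = 117/8, giving area 117/8.
On [0, 5] the curve lies below the axis; ∫[0,5] (s^3/2 - s^2 - 15*s/2) ds = -1375/24, giving area 1375/24.
Total area = 117/8 + 1375/24 = 863/12.

863/12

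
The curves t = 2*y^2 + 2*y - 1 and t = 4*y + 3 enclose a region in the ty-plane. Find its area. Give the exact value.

Both boundary curves give t as a function of y, so integrate with respect to y. Setting them equal: 2*y^2 - 2*y - 4 = 0, i.e. 2*(y - 2)*(y + 1) = 0, so they meet at y = -1, 2.
For y in [-1, 2], t = 2*y^2 + 2*y - 1 is on the left; area = ∫[-1,2] (-(2*y^2 - 2*y - 4)) dy = 9.

9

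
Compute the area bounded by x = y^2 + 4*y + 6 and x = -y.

1/6

Both boundary curves give x as a function of y, so integrate with respect to y. Setting them equal: y^2 + 5*y + 6 = 0, i.e. (y + 2)*(y + 3) = 0, so they meet at y = -3, -2.
For y in [-3, -2], x = y^2 + 4*y + 6 is on the left; area = ∫[-3,-2] (-(y^2 + 5*y + 6)) dy = 1/6.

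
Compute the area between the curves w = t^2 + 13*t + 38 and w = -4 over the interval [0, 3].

On [0, 3], (t^2 + 13*t + 38) - (-4) = t^2 + 13*t + 42 is ≥ 0 throughout, so the area is a single integral of |t^2 + 13*t + 42|.
∫[0,3] (t^2 + 13*t + 42) dt = 387/2.

387/2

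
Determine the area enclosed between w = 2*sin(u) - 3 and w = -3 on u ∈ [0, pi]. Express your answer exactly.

On [0, pi], (2*sin(u) - 3) - (-3) = 2*sin(u) is ≥ 0 throughout, so the area is a single integral of |2*sin(u)|.
∫[0,pi] (2*sin(u)) du = 4.

4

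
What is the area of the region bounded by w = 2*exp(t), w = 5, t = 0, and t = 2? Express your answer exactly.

-18 - 10*log(2) + 2*exp(2) + 10*log(5)

The difference (2*exp(t)) - (5) = 2*exp(t) - 5 changes sign at t = log(5/2) inside [0, 2], so split the integral there.
∫[0,log(5/2)] (2*exp(t) - 5) dt = log(32/3125) + 3; the area of that piece is -3 + log(3125/32).
∫[log(5/2),2] (2*exp(t) - 5) dt = -15 - 5*log(2) + 5*log(5) + 2*exp(2).
Total area = (-3 + log(3125/32)) + (-15 - 5*log(2) + 5*log(5) + 2*exp(2)) = -18 - 10*log(2) + 2*exp(2) + 10*log(5).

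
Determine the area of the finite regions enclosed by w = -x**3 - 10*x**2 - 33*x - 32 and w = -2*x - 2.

Set the curves equal: -x**3 - 10*x**2 - 33*x - 32 = -2*x - 2, so -x**3 - 10*x**2 - 31*x - 30 = 0, which factors as -(x + 2)*(x + 3)*(x + 5) = 0. The curves meet at x = -5, -3, -2.
On [-5, -3], w = -2*x - 2 is on top; that piece has area ∫[-5,-3] (-(-x**3 - 10*x**2 - 31*x - 30)) dx = 8/3.
On [-3, -2], w = -x**3 - 10*x**2 - 33*x - 32 is on top; that piece has area ∫[-3,-2] (-x**3 - 10*x**2 - 31*x - 30) dx = 5/12.
Total enclosed area = 8/3 + 5/12 = 37/12.

37/12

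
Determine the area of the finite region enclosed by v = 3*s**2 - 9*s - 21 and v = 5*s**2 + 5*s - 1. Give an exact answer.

9

Set the curves equal: 3*s**2 - 9*s - 21 = 5*s**2 + 5*s - 1, so -2*s**2 - 14*s - 20 = 0, which factors as -2*(s + 2)*(s + 5) = 0. The curves meet at s = -5, -2.
On [-5, -2], v = 3*s**2 - 9*s - 21 is on top; that piece has area ∫[-5,-2] (-2*s**2 - 14*s - 20) ds = 9.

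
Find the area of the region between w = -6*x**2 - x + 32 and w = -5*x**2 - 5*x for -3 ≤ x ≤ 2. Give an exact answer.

On [-3, 2], (-6*x**2 - x + 32) - (-5*x**2 - 5*x) = -x**2 + 4*x + 32 is ≥ 0 throughout, so the area is a single integral of |-x**2 + 4*x + 32|.
∫[-3,2] (-x**2 + 4*x + 32) dx = 415/3.

415/3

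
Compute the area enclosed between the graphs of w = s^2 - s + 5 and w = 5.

1/6

Set the curves equal: s^2 - s + 5 = 5, so s^2 - s = 0, which factors as s*(s - 1) = 0. The curves meet at s = 0, 1.
On [0, 1], w = 5 is on top; that piece has area ∫[0,1] (-(s^2 - s)) ds = 1/6.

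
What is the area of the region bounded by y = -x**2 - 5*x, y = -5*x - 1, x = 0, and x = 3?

The difference (-x**2 - 5*x) - (-5*x - 1) = -x**2 + 1 changes sign at x = 1 inside [0, 3], so split the integral there.
∫[0,1] (-x**2 + 1) dx = 2/3.
∫[1,3] (-x**2 + 1) dx = -20/3; the area of that piece is 20/3.
Total area = 2/3 + 20/3 = 22/3.

22/3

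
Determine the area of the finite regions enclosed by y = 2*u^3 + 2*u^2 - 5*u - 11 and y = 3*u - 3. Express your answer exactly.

71/3

Set the curves equal: 2*u^3 + 2*u^2 - 5*u - 11 = 3*u - 3, so 2*u^3 + 2*u^2 - 8*u - 8 = 0, which factors as 2*(u - 2)*(u + 1)*(u + 2) = 0. The curves meet at u = -2, -1, 2.
On [-2, -1], y = 2*u^3 + 2*u^2 - 5*u - 11 is on top; that piece has area ∫[-2,-1] (2*u^3 + 2*u^2 - 8*u - 8) du = 7/6.
On [-1, 2], y = 3*u - 3 is on top; that piece has area ∫[-1,2] (-(2*u^3 + 2*u^2 - 8*u - 8)) du = 45/2.
Total enclosed area = 7/6 + 45/2 = 71/3.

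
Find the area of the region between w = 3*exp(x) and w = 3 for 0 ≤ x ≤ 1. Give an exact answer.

On [0, 1], (3*exp(x)) - (3) = 3*exp(x) - 3 is ≥ 0 throughout, so the area is a single integral of |3*exp(x) - 3|.
∫[0,1] (3*exp(x) - 3) dx = -6 + 3*exp(1).

-6 + 3*exp(1)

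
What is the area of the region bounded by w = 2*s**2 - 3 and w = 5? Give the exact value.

Set the curves equal: 2*s**2 - 3 = 5, so 2*s**2 - 8 = 0, which factors as 2*(s - 2)*(s + 2) = 0. The curves meet at s = -2, 2.
On [-2, 2], w = 5 is on top; that piece has area ∫[-2,2] (-(2*s**2 - 8)) ds = 64/3.

64/3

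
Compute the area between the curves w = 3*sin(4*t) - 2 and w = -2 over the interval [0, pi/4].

On [0, pi/4], (3*sin(4*t) - 2) - (-2) = 3*sin(4*t) is ≥ 0 throughout, so the area is a single integral of |3*sin(4*t)|.
∫[0,pi/4] (3*sin(4*t)) dt = 3/2.

3/2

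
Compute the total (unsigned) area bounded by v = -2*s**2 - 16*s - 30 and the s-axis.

The curve meets the s-axis where -2*s**2 - 16*s - 30 = 0, i.e. -2*(s + 3)*(s + 5) = 0, at s = -5, -3.
On [-5, -3] the curve lies above the axis; ∫[-5,-3] (-2*s**2 - 16*s - 30) ds = 8/3, giving area 8/3.

8/3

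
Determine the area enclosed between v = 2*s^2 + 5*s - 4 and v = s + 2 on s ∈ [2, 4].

On [2, 4], (2*s^2 + 5*s - 4) - (s + 2) = 2*s^2 + 4*s - 6 is ≥ 0 throughout, so the area is a single integral of |2*s^2 + 4*s - 6|.
∫[2,4] (2*s^2 + 4*s - 6) ds = 148/3.

148/3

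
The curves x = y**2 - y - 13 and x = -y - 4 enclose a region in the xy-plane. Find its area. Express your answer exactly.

36

Both boundary curves give x as a function of y, so integrate with respect to y. Setting them equal: y**2 - 9 = 0, i.e. (y - 3)*(y + 3) = 0, so they meet at y = -3, 3.
For y in [-3, 3], x = y**2 - y - 13 is on the left; area = ∫[-3,3] (-(y**2 - 9)) dy = 36.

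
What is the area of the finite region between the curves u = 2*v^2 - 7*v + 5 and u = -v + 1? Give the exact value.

Both boundary curves give u as a function of v, so integrate with respect to v. Setting them equal: 2*v^2 - 6*v + 4 = 0, i.e. 2*(v - 2)*(v - 1) = 0, so they meet at v = 1, 2.
For v in [1, 2], u = 2*v^2 - 7*v + 5 is on the left; area = ∫[1,2] (-(2*v^2 - 6*v + 4)) dv = 1/3.

1/3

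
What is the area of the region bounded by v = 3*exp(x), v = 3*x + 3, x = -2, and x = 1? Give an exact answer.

On [-2, 1], (3*exp(x)) - (3*x + 3) = -3*x + 3*exp(x) - 3 is ≥ 0 throughout, so the area is a single integral of |-3*x + 3*exp(x) - 3|.
∫[-2,1] (-3*x + 3*exp(x) - 3) dx = -9/2 - 3*exp(-2) + 3*exp(1).

-9/2 - 3*exp(-2) + 3*exp(1)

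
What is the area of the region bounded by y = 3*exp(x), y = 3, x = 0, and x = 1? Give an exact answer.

On [0, 1], (3*exp(x)) - (3) = 3*exp(x) - 3 is ≥ 0 throughout, so the area is a single integral of |3*exp(x) - 3|.
∫[0,1] (3*exp(x) - 3) dx = -6 + 3*exp(1).

-6 + 3*exp(1)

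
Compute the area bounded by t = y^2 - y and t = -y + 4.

Both boundary curves give t as a function of y, so integrate with respect to y. Setting them equal: y^2 - 4 = 0, i.e. (y - 2)*(y + 2) = 0, so they meet at y = -2, 2.
For y in [-2, 2], t = y^2 - y is on the left; area = ∫[-2,2] (-(y^2 - 4)) dy = 32/3.

32/3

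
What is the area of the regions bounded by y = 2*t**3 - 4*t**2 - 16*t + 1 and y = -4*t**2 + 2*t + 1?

Set the curves equal: 2*t**3 - 4*t**2 - 16*t + 1 = -4*t**2 + 2*t + 1, so 2*t**3 - 18*t = 0, which factors as 2*t*(t - 3)*(t + 3) = 0. The curves meet at t = -3, 0, 3.
On [-3, 0], y = 2*t**3 - 4*t**2 - 16*t + 1 is on top; that piece has area ∫[-3,0] (2*t**3 - 18*t) dt = 81/2.
On [0, 3], y = -4*t**2 + 2*t + 1 is on top; that piece has area ∫[0,3] (-(2*t**3 - 18*t)) dt = 81/2.
Total enclosed area = 81/2 + 81/2 = 81.

81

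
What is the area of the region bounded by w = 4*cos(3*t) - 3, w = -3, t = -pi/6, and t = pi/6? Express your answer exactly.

On [-pi/6, pi/6], (4*cos(3*t) - 3) - (-3) = 4*cos(3*t) is ≥ 0 throughout, so the area is a single integral of |4*cos(3*t)|.
∫[-pi/6,pi/6] (4*cos(3*t)) dt = 8/3.

8/3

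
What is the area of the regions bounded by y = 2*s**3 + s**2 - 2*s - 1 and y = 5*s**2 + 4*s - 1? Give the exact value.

Set the curves equal: 2*s**3 + s**2 - 2*s - 1 = 5*s**2 + 4*s - 1, so 2*s**3 - 4*s**2 - 6*s = 0, which factors as 2*s*(s - 3)*(s + 1) = 0. The curves meet at s = -1, 0, 3.
On [-1, 0], y = 2*s**3 + s**2 - 2*s - 1 is on top; that piece has area ∫[-1,0] (2*s**3 - 4*s**2 - 6*s) ds = 7/6.
On [0, 3], y = 5*s**2 + 4*s - 1 is on top; that piece has area ∫[0,3] (-(2*s**3 - 4*s**2 - 6*s)) ds = 45/2.
Total enclosed area = 7/6 + 45/2 = 71/3.

71/3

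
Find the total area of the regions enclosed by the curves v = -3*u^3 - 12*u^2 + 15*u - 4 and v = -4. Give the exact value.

443/2

Set the curves equal: -3*u^3 - 12*u^2 + 15*u - 4 = -4, so -3*u^3 - 12*u^2 + 15*u = 0, which factors as -3*u*(u - 1)*(u + 5) = 0. The curves meet at u = -5, 0, 1.
On [-5, 0], v = -4 is on top; that piece has area ∫[-5,0] (-(-3*u^3 - 12*u^2 + 15*u)) du = 875/4.
On [0, 1], v = -3*u^3 - 12*u^2 + 15*u - 4 is on top; that piece has area ∫[0,1] (-3*u^3 - 12*u^2 + 15*u) du = 11/4.
Total enclosed area = 875/4 + 11/4 = 443/2.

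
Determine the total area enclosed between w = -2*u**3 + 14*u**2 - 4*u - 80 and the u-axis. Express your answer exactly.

The curve meets the u-axis where -2*u**3 + 14*u**2 - 4*u - 80 = 0, i.e. -2*(u - 5)*(u - 4)*(u + 2) = 0, at u = -2, 4, 5.
On [-2, 4] the curve lies below the axis; ∫[-2,4] (-2*u**3 + 14*u**2 - 4*u - 80) du = -288, giving area 288.
On [4, 5] the curve lies above the axis; ∫[4,5] (-2*u**3 + 14*u**2 - 4*u - 80) du = 13/6, giving area 13/6.
Total area = 288 + 13/6 = 1741/6.

1741/6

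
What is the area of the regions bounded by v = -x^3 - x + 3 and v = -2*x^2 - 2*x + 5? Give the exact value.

37/12

Set the curves equal: -x^3 - x + 3 = -2*x^2 - 2*x + 5, so -x^3 + 2*x^2 + x - 2 = 0, which factors as -(x - 2)*(x - 1)*(x + 1) = 0. The curves meet at x = -1, 1, 2.
On [-1, 1], v = -2*x^2 - 2*x + 5 is on top; that piece has area ∫[-1,1] (-(-x^3 + 2*x^2 + x - 2)) dx = 8/3.
On [1, 2], v = -x^3 - x + 3 is on top; that piece has area ∫[1,2] (-x^3 + 2*x^2 + x - 2) dx = 5/12.
Total enclosed area = 8/3 + 5/12 = 37/12.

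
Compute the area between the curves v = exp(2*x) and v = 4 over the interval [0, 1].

-15/2 + exp(2)/2 + 8*log(2)

The difference (exp(2*x)) - (4) = exp(2*x) - 4 changes sign at x = log(2) inside [0, 1], so split the integral there.
∫[0,log(2)] (exp(2*x) - 4) dx = 3/2 - log(16); the area of that piece is -3/2 + log(16).
∫[log(2),1] (exp(2*x) - 4) dx = -6 + 4*log(2) + exp(2)/2.
Total area = (-3/2 + log(16)) + (-6 + 4*log(2) + exp(2)/2) = -15/2 + exp(2)/2 + 8*log(2).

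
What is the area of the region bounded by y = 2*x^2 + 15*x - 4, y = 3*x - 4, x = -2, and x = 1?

The difference (2*x^2 + 15*x - 4) - (3*x - 4) = 2*x^2 + 12*x changes sign at x = 0 inside [-2, 1], so split the integral there.
∫[-2,0] (2*x^2 + 12*x) dx = -56/3; the area of that piece is 56/3.
∫[0,1] (2*x^2 + 12*x) dx = 20/3.
Total area = 56/3 + 20/3 = 76/3.

76/3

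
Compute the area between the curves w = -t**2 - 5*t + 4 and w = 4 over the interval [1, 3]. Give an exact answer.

On [1, 3], (-t**2 - 5*t + 4) - (4) = -t**2 - 5*t is ≤ 0 throughout, so the area is a single integral of |-t**2 - 5*t|.
∫[1,3] (-t**2 - 5*t) dt = -86/3; the area of that piece is 86/3.

86/3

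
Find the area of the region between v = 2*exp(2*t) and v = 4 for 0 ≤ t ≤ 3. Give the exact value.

-15 + 4*log(2) + exp(6)

The difference (2*exp(2*t)) - (4) = 2*exp(2*t) - 4 changes sign at t = log(2)/2 inside [0, 3], so split the integral there.
∫[0,log(2)/2] (2*exp(2*t) - 4) dt = 1 - log(4); the area of that piece is -1 + log(4).
∫[log(2)/2,3] (2*exp(2*t) - 4) dt = -14 + 2*log(2) + exp(6).
Total area = (-1 + log(4)) + (-14 + 2*log(2) + exp(6)) = -15 + 4*log(2) + exp(6).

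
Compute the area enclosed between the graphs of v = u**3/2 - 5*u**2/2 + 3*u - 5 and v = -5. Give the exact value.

37/24

Set the curves equal: u**3/2 - 5*u**2/2 + 3*u - 5 = -5, so u**3/2 - 5*u**2/2 + 3*u = 0, which factors as u*(u - 3)*(u - 2)/2 = 0. The curves meet at u = 0, 2, 3.
On [0, 2], v = u**3/2 - 5*u**2/2 + 3*u - 5 is on top; that piece has area ∫[0,2] (u**3/2 - 5*u**2/2 + 3*u) du = 4/3.
On [2, 3], v = -5 is on top; that piece has area ∫[2,3] (-(u**3/2 - 5*u**2/2 + 3*u)) du = 5/24.
Total enclosed area = 4/3 + 5/24 = 37/24.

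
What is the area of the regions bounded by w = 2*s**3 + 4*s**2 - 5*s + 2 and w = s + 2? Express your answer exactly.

Set the curves equal: 2*s**3 + 4*s**2 - 5*s + 2 = s + 2, so 2*s**3 + 4*s**2 - 6*s = 0, which factors as 2*s*(s - 1)*(s + 3) = 0. The curves meet at s = -3, 0, 1.
On [-3, 0], w = 2*s**3 + 4*s**2 - 5*s + 2 is on top; that piece has area ∫[-3,0] (2*s**3 + 4*s**2 - 6*s) ds = 45/2.
On [0, 1], w = s + 2 is on top; that piece has area ∫[0,1] (-(2*s**3 + 4*s**2 - 6*s)) ds = 7/6.
Total enclosed area = 45/2 + 7/6 = 71/3.

71/3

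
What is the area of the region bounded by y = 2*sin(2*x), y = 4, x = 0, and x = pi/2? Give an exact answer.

On [0, pi/2], (2*sin(2*x)) - (4) = 2*sin(2*x) - 4 is ≤ 0 throughout, so the area is a single integral of |2*sin(2*x) - 4|.
∫[0,pi/2] (2*sin(2*x) - 4) dx = 2 - 2*pi; the area of that piece is -2 + 2*pi.

-2 + 2*pi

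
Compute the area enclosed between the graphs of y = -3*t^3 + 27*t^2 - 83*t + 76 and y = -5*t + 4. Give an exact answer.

3/2

Set the curves equal: -3*t^3 + 27*t^2 - 83*t + 76 = -5*t + 4, so -3*t^3 + 27*t^2 - 78*t + 72 = 0, which factors as -3*(t - 4)*(t - 3)*(t - 2) = 0. The curves meet at t = 2, 3, 4.
On [2, 3], y = -5*t + 4 is on top; that piece has area ∫[2,3] (-(-3*t^3 + 27*t^2 - 78*t + 72)) dt = 3/4.
On [3, 4], y = -3*t^3 + 27*t^2 - 83*t + 76 is on top; that piece has area ∫[3,4] (-3*t^3 + 27*t^2 - 78*t + 72) dt = 3/4.
Total enclosed area = 3/4 + 3/4 = 3/2.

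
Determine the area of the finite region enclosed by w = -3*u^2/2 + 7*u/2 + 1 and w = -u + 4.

1/4

Set the curves equal: -3*u^2/2 + 7*u/2 + 1 = -u + 4, so -3*u^2/2 + 9*u/2 - 3 = 0, which factors as -3*(u - 2)*(u - 1)/2 = 0. The curves meet at u = 1, 2.
On [1, 2], w = -3*u^2/2 + 7*u/2 + 1 is on top; that piece has area ∫[1,2] (-3*u^2/2 + 9*u/2 - 3) du = 1/4.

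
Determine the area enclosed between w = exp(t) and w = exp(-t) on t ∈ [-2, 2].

-4 + 2*exp(-2) + 2*exp(2)

The difference (exp(t)) - (exp(-t)) = exp(t) - exp(-t) changes sign at t = 0 inside [-2, 2], so split the integral there.
∫[-2,0] (exp(t) - exp(-t)) dt = -exp(2) - exp(-2) + 2; the area of that piece is -2 + exp(-2) + exp(2).
∫[0,2] (exp(t) - exp(-t)) dt = -2 + exp(-2) + exp(2).
Total area = (-2 + exp(-2) + exp(2)) + (-2 + exp(-2) + exp(2)) = -4 + 2*exp(-2) + 2*exp(2).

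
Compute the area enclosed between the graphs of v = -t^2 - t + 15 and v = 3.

343/6

Set the curves equal: -t^2 - t + 15 = 3, so -t^2 - t + 12 = 0, which factors as -(t - 3)*(t + 4) = 0. The curves meet at t = -4, 3.
On [-4, 3], v = -t^2 - t + 15 is on top; that piece has area ∫[-4,3] (-t^2 - t + 12) dt = 343/6.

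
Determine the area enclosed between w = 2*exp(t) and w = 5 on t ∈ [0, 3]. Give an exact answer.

The difference (2*exp(t)) - (5) = 2*exp(t) - 5 changes sign at t = log(5/2) inside [0, 3], so split the integral there.
∫[0,log(5/2)] (2*exp(t) - 5) dt = log(32/3125) + 3; the area of that piece is -3 + log(3125/32).
∫[log(5/2),3] (2*exp(t) - 5) dt = -20 - 5*log(2) + 5*log(5) + 2*exp(3).
Total area = (-3 + log(3125/32)) + (-20 - 5*log(2) + 5*log(5) + 2*exp(3)) = -23 - 10*log(2) + 10*log(5) + 2*exp(3).

-23 - 10*log(2) + 10*log(5) + 2*exp(3)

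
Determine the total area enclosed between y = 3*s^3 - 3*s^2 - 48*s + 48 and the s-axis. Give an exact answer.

863/2

The curve meets the s-axis where 3*s^3 - 3*s^2 - 48*s + 48 = 0, i.e. 3*(s - 4)*(s - 1)*(s + 4) = 0, at s = -4, 1, 4.
On [-4, 1] the curve lies above the axis; ∫[-4,1] (3*s^3 - 3*s^2 - 48*s + 48) ds = 1375/4, giving area 1375/4.
On [1, 4] the curve lies below the axis; ∫[1,4] (3*s^3 - 3*s^2 - 48*s + 48) ds = -351/4, giving area 351/4.
Total area = 1375/4 + 351/4 = 863/2.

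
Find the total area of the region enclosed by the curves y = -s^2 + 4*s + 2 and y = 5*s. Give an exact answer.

Set the curves equal: -s^2 + 4*s + 2 = 5*s, so -s^2 - s + 2 = 0, which factors as -(s - 1)*(s + 2) = 0. The curves meet at s = -2, 1.
On [-2, 1], y = -s^2 + 4*s + 2 is on top; that piece has area ∫[-2,1] (-s^2 - s + 2) ds = 9/2.

9/2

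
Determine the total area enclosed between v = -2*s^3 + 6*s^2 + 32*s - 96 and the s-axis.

The curve meets the s-axis where -2*s^3 + 6*s^2 + 32*s - 96 = 0, i.e. -2*(s - 4)*(s - 3)*(s + 4) = 0, at s = -4, 3, 4.
On [-4, 3] the curve lies below the axis; ∫[-4,3] (-2*s^3 + 6*s^2 + 32*s - 96) ds = -1029/2, giving area 1029/2.
On [3, 4] the curve lies above the axis; ∫[3,4] (-2*s^3 + 6*s^2 + 32*s - 96) ds = 5/2, giving area 5/2.
Total area = 1029/2 + 5/2 = 517.

517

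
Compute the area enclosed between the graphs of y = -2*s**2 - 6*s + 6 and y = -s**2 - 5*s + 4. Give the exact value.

9/2

Set the curves equal: -2*s**2 - 6*s + 6 = -s**2 - 5*s + 4, so -s**2 - s + 2 = 0, which factors as -(s - 1)*(s + 2) = 0. The curves meet at s = -2, 1.
On [-2, 1], y = -2*s**2 - 6*s + 6 is on top; that piece has area ∫[-2,1] (-s**2 - s + 2) ds = 9/2.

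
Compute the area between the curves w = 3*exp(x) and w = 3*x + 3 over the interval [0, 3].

On [0, 3], (3*exp(x)) - (3*x + 3) = -3*x + 3*exp(x) - 3 is ≥ 0 throughout, so the area is a single integral of |-3*x + 3*exp(x) - 3|.
∫[0,3] (-3*x + 3*exp(x) - 3) dx = -51/2 + 3*exp(3).

-51/2 + 3*exp(3)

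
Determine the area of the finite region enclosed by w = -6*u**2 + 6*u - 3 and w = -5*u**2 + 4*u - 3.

4/3

Set the curves equal: -6*u**2 + 6*u - 3 = -5*u**2 + 4*u - 3, so -u**2 + 2*u = 0, which factors as -u*(u - 2) = 0. The curves meet at u = 0, 2.
On [0, 2], w = -6*u**2 + 6*u - 3 is on top; that piece has area ∫[0,2] (-u**2 + 2*u) du = 4/3.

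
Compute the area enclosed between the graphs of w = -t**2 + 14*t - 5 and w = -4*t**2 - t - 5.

Set the curves equal: -t**2 + 14*t - 5 = -4*t**2 - t - 5, so 3*t**2 + 15*t = 0, which factors as 3*t*(t + 5) = 0. The curves meet at t = -5, 0.
On [-5, 0], w = -4*t**2 - t - 5 is on top; that piece has area ∫[-5,0] (-(3*t**2 + 15*t)) dt = 125/2.

125/2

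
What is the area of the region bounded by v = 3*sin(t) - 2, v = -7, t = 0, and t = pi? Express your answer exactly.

6 + 5*pi

On [0, pi], (3*sin(t) - 2) - (-7) = 3*sin(t) + 5 is ≥ 0 throughout, so the area is a single integral of |3*sin(t) + 5|.
∫[0,pi] (3*sin(t) + 5) dt = 6 + 5*pi.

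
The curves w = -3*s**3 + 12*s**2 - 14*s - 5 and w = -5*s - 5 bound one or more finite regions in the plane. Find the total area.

Set the curves equal: -3*s**3 + 12*s**2 - 14*s - 5 = -5*s - 5, so -3*s**3 + 12*s**2 - 9*s = 0, which factors as -3*s*(s - 3)*(s - 1) = 0. The curves meet at s = 0, 1, 3.
On [0, 1], w = -5*s - 5 is on top; that piece has area ∫[0,1] (-(-3*s**3 + 12*s**2 - 9*s)) ds = 5/4.
On [1, 3], w = -3*s**3 + 12*s**2 - 14*s - 5 is on top; that piece has area ∫[1,3] (-3*s**3 + 12*s**2 - 9*s) ds = 8.
Total enclosed area = 5/4 + 8 = 37/4.

37/4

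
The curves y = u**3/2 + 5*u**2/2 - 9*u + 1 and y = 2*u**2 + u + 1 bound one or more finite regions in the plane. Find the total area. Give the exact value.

2521/24

Set the curves equal: u**3/2 + 5*u**2/2 - 9*u + 1 = 2*u**2 + u + 1, so u**3/2 + u**2/2 - 10*u = 0, which factors as u*(u - 4)*(u + 5)/2 = 0. The curves meet at u = -5, 0, 4.
On [-5, 0], y = u**3/2 + 5*u**2/2 - 9*u + 1 is on top; that piece has area ∫[-5,0] (u**3/2 + u**2/2 - 10*u) du = 1625/24.
On [0, 4], y = 2*u**2 + u + 1 is on top; that piece has area ∫[0,4] (-(u**3/2 + u**2/2 - 10*u)) du = 112/3.
Total enclosed area = 1625/24 + 112/3 = 2521/24.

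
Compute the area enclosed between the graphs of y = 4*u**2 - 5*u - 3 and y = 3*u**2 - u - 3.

Set the curves equal: 4*u**2 - 5*u - 3 = 3*u**2 - u - 3, so u**2 - 4*u = 0, which factors as u*(u - 4) = 0. The curves meet at u = 0, 4.
On [0, 4], y = 3*u**2 - u - 3 is on top; that piece has area ∫[0,4] (-(u**2 - 4*u)) du = 32/3.

32/3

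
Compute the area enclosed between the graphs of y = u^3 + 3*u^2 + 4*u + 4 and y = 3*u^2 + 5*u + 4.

1/2

Set the curves equal: u^3 + 3*u^2 + 4*u + 4 = 3*u^2 + 5*u + 4, so u^3 - u = 0, which factors as u*(u - 1)*(u + 1) = 0. The curves meet at u = -1, 0, 1.
On [-1, 0], y = u^3 + 3*u^2 + 4*u + 4 is on top; that piece has area ∫[-1,0] (u^3 - u) du = 1/4.
On [0, 1], y = 3*u^2 + 5*u + 4 is on top; that piece has area ∫[0,1] (-(u^3 - u)) du = 1/4.
Total enclosed area = 1/4 + 1/4 = 1/2.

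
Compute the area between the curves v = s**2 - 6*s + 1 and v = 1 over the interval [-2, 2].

The difference (s**2 - 6*s + 1) - (1) = s**2 - 6*s changes sign at s = 0 inside [-2, 2], so split the integral there.
∫[-2,0] (s**2 - 6*s) ds = 44/3.
∫[0,2] (s**2 - 6*s) ds = -28/3; the area of that piece is 28/3.
Total area = 44/3 + 28/3 = 24.

24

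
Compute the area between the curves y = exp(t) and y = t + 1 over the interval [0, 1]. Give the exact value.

-5/2 + exp(1)

On [0, 1], (exp(t)) - (t + 1) = -t + exp(t) - 1 is ≥ 0 throughout, so the area is a single integral of |-t + exp(t) - 1|.
∫[0,1] (-t + exp(t) - 1) dt = -5/2 + exp(1).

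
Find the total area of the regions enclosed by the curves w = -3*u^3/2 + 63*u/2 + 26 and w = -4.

2997/8

Set the curves equal: -3*u^3/2 + 63*u/2 + 26 = -4, so -3*u^3/2 + 63*u/2 + 30 = 0, which factors as -3*(u - 5)*(u + 1)*(u + 4)/2 = 0. The curves meet at u = -4, -1, 5.
On [-4, -1], w = -4 is on top; that piece has area ∫[-4,-1] (-(-3*u^3/2 + 63*u/2 + 30)) du = 405/8.
On [-1, 5], w = -3*u^3/2 + 63*u/2 + 26 is on top; that piece has area ∫[-1,5] (-3*u^3/2 + 63*u/2 + 30) du = 324.
Total enclosed area = 405/8 + 324 = 2997/8.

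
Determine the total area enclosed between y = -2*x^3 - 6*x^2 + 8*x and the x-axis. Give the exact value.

The curve meets the x-axis where -2*x^3 - 6*x^2 + 8*x = 0, i.e. -2*x*(x - 1)*(x + 4) = 0, at x = -4, 0, 1.
On [-4, 0] the curve lies below the axis; ∫[-4,0] (-2*x^3 - 6*x^2 + 8*x) dx = -64, giving area 64.
On [0, 1] the curve lies above the axis; ∫[0,1] (-2*x^3 - 6*x^2 + 8*x) dx = 3/2, giving area 3/2.
Total area = 64 + 3/2 = 131/2.

131/2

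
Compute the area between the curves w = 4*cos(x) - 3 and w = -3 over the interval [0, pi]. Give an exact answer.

8

The difference (4*cos(x) - 3) - (-3) = 4*cos(x) changes sign at x = pi/2 inside [0, pi], so split the integral there.
∫[0,pi/2] (4*cos(x)) dx = 4.
∫[pi/2,pi] (4*cos(x)) dx = -4; the area of that piece is 4.
Total area = 4 + 4 = 8.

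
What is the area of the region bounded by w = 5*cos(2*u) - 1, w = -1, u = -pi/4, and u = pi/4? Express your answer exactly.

On [-pi/4, pi/4], (5*cos(2*u) - 1) - (-1) = 5*cos(2*u) is ≥ 0 throughout, so the area is a single integral of |5*cos(2*u)|.
∫[-pi/4,pi/4] (5*cos(2*u)) du = 5.

5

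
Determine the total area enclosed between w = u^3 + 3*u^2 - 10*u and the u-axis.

The curve meets the u-axis where u^3 + 3*u^2 - 10*u = 0, i.e. u*(u - 2)*(u + 5) = 0, at u = -5, 0, 2.
On [-5, 0] the curve lies above the axis; ∫[-5,0] (u^3 + 3*u^2 - 10*u) du = 375/4, giving area 375/4.
On [0, 2] the curve lies below the axis; ∫[0,2] (u^3 + 3*u^2 - 10*u) du = -8, giving area 8.
Total area = 375/4 + 8 = 407/4.

407/4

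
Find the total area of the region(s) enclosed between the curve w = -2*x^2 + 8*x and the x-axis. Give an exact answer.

64/3

The curve meets the x-axis where -2*x^2 + 8*x = 0, i.e. -2*x*(x - 4) = 0, at x = 0, 4.
On [0, 4] the curve lies above the axis; ∫[0,4] (-2*x^2 + 8*x) dx = 64/3, giving area 64/3.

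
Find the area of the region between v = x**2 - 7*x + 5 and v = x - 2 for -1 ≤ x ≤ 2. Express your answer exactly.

The difference (x**2 - 7*x + 5) - (x - 2) = x**2 - 8*x + 7 changes sign at x = 1 inside [-1, 2], so split the integral there.
∫[-1,1] (x**2 - 8*x + 7) dx = 44/3.
∫[1,2] (x**2 - 8*x + 7) dx = -8/3; the area of that piece is 8/3.
Total area = 44/3 + 8/3 = 52/3.

52/3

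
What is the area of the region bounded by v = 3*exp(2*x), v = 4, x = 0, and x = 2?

-21/2 - 4*log(3) + 8*log(2) + 3*exp(4)/2

The difference (3*exp(2*x)) - (4) = 3*exp(2*x) - 4 changes sign at x = -log(3)/2 + log(2) inside [0, 2], so split the integral there.
∫[0,-log(3)/2 + log(2)] (3*exp(2*x) - 4) dx = log(9/16) + 1/2; the area of that piece is -1/2 + log(16/9).
∫[-log(3)/2 + log(2),2] (3*exp(2*x) - 4) dx = -10 - 2*log(3) + 4*log(2) + 3*exp(4)/2.
Total area = (-1/2 + log(16/9)) + (-10 - 2*log(3) + 4*log(2) + 3*exp(4)/2) = -21/2 - 4*log(3) + 8*log(2) + 3*exp(4)/2.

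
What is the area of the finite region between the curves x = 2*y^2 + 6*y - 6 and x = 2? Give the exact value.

Both boundary curves give x as a function of y, so integrate with respect to y. Setting them equal: 2*y^2 + 6*y - 8 = 0, i.e. 2*(y - 1)*(y + 4) = 0, so they meet at y = -4, 1.
For y in [-4, 1], x = 2*y^2 + 6*y - 6 is on the left; area = ∫[-4,1] (-(2*y^2 + 6*y - 8)) dy = 125/3.

125/3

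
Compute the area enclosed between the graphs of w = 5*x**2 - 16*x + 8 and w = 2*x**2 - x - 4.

27/2

Set the curves equal: 5*x**2 - 16*x + 8 = 2*x**2 - x - 4, so 3*x**2 - 15*x + 12 = 0, which factors as 3*(x - 4)*(x - 1) = 0. The curves meet at x = 1, 4.
On [1, 4], w = 2*x**2 - x - 4 is on top; that piece has area ∫[1,4] (-(3*x**2 - 15*x + 12)) dx = 27/2.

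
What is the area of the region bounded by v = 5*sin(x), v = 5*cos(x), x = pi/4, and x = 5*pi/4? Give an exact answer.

10*sqrt(2)

On [pi/4, 5*pi/4], (5*sin(x)) - (5*cos(x)) = 5*sin(x) - 5*cos(x) is ≥ 0 throughout, so the area is a single integral of |5*sin(x) - 5*cos(x)|.
∫[pi/4,5*pi/4] (5*sin(x) - 5*cos(x)) dx = 10*sqrt(2).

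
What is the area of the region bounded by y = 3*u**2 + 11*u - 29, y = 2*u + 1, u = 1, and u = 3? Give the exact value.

The difference (3*u**2 + 11*u - 29) - (2*u + 1) = 3*u**2 + 9*u - 30 changes sign at u = 2 inside [1, 3], so split the integral there.
∫[1,2] (3*u**2 + 9*u - 30) du = -19/2; the area of that piece is 19/2.
∫[2,3] (3*u**2 + 9*u - 30) du = 23/2.
Total area = 19/2 + 23/2 = 21.

21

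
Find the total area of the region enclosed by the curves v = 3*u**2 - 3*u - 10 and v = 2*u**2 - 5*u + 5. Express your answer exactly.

256/3

Set the curves equal: 3*u**2 - 3*u - 10 = 2*u**2 - 5*u + 5, so u**2 + 2*u - 15 = 0, which factors as (u - 3)*(u + 5) = 0. The curves meet at u = -5, 3.
On [-5, 3], v = 2*u**2 - 5*u + 5 is on top; that piece has area ∫[-5,3] (-(u**2 + 2*u - 15)) du = 256/3.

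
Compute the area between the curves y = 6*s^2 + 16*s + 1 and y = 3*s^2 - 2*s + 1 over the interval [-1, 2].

The difference (6*s^2 + 16*s + 1) - (3*s^2 - 2*s + 1) = 3*s^2 + 18*s changes sign at s = 0 inside [-1, 2], so split the integral there.
∫[-1,0] (3*s^2 + 18*s) ds = -8; the area of that piece is 8.
∫[0,2] (3*s^2 + 18*s) ds = 44.
Total area = 8 + 44 = 52.

52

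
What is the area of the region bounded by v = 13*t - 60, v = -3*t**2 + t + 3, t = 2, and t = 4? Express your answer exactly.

30

The difference (13*t - 60) - (-3*t**2 + t + 3) = 3*t**2 + 12*t - 63 changes sign at t = 3 inside [2, 4], so split the integral there.
∫[2,3] (3*t**2 + 12*t - 63) dt = -14; the area of that piece is 14.
∫[3,4] (3*t**2 + 12*t - 63) dt = 16.
Total area = 14 + 16 = 30.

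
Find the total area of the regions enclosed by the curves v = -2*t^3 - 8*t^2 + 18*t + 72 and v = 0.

1741/6

Set the curves equal: -2*t^3 - 8*t^2 + 18*t + 72 = 0, so -2*t^3 - 8*t^2 + 18*t + 72 = 0, which factors as -2*(t - 3)*(t + 3)*(t + 4) = 0. The curves meet at t = -4, -3, 3.
On [-4, -3], v = 0 is on top; that piece has area ∫[-4,-3] (-(-2*t^3 - 8*t^2 + 18*t + 72)) dt = 13/6.
On [-3, 3], v = -2*t^3 - 8*t^2 + 18*t + 72 is on top; that piece has area ∫[-3,3] (-2*t^3 - 8*t^2 + 18*t + 72) dt = 288.
Total enclosed area = 13/6 + 288 = 1741/6.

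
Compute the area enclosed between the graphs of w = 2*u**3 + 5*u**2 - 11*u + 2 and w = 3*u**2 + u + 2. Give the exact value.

Set the curves equal: 2*u**3 + 5*u**2 - 11*u + 2 = 3*u**2 + u + 2, so 2*u**3 + 2*u**2 - 12*u = 0, which factors as 2*u*(u - 2)*(u + 3) = 0. The curves meet at u = -3, 0, 2.
On [-3, 0], w = 2*u**3 + 5*u**2 - 11*u + 2 is on top; that piece has area ∫[-3,0] (2*u**3 + 2*u**2 - 12*u) du = 63/2.
On [0, 2], w = 3*u**2 + u + 2 is on top; that piece has area ∫[0,2] (-(2*u**3 + 2*u**2 - 12*u)) du = 32/3.
Total enclosed area = 63/2 + 32/3 = 253/6.

253/6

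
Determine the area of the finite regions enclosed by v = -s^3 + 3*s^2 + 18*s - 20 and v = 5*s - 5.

128

Set the curves equal: -s^3 + 3*s^2 + 18*s - 20 = 5*s - 5, so -s^3 + 3*s^2 + 13*s - 15 = 0, which factors as -(s - 5)*(s - 1)*(s + 3) = 0. The curves meet at s = -3, 1, 5.
On [-3, 1], v = 5*s - 5 is on top; that piece has area ∫[-3,1] (-(-s^3 + 3*s^2 + 13*s - 15)) ds = 64.
On [1, 5], v = -s^3 + 3*s^2 + 18*s - 20 is on top; that piece has area ∫[1,5] (-s^3 + 3*s^2 + 13*s - 15) ds = 64.
Total enclosed area = 64 + 64 = 128.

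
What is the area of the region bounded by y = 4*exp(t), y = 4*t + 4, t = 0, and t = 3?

-34 + 4*exp(3)

On [0, 3], (4*exp(t)) - (4*t + 4) = -4*t + 4*exp(t) - 4 is ≥ 0 throughout, so the area is a single integral of |-4*t + 4*exp(t) - 4|.
∫[0,3] (-4*t + 4*exp(t) - 4) dt = -34 + 4*exp(3).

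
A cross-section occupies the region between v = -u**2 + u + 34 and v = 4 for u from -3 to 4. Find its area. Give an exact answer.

1099/6

On [-3, 4], (-u**2 + u + 34) - (4) = -u**2 + u + 30 is ≥ 0 throughout, so the area is a single integral of |-u**2 + u + 30|.
∫[-3,4] (-u**2 + u + 30) du = 1099/6.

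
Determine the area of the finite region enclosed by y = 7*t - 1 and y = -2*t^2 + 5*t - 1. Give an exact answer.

1/3

Set the curves equal: 7*t - 1 = -2*t^2 + 5*t - 1, so 2*t^2 + 2*t = 0, which factors as 2*t*(t + 1) = 0. The curves meet at t = -1, 0.
On [-1, 0], y = -2*t^2 + 5*t - 1 is on top; that piece has area ∫[-1,0] (-(2*t^2 + 2*t)) dt = 1/3.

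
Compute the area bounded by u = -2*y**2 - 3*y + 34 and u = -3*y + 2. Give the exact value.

512/3

Both boundary curves give u as a function of y, so integrate with respect to y. Setting them equal: -2*y**2 + 32 = 0, i.e. -2*(y - 4)*(y + 4) = 0, so they meet at y = -4, 4.
For y in [-4, 4], u = -2*y**2 - 3*y + 34 is on the right; area = ∫[-4,4] (-2*y**2 + 32) dy = 512/3.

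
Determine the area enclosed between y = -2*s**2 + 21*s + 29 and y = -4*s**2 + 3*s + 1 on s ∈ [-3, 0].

The difference (-2*s**2 + 21*s + 29) - (-4*s**2 + 3*s + 1) = 2*s**2 + 18*s + 28 changes sign at s = -2 inside [-3, 0], so split the integral there.
∫[-3,-2] (2*s**2 + 18*s + 28) ds = -13/3; the area of that piece is 13/3.
∫[-2,0] (2*s**2 + 18*s + 28) ds = 76/3.
Total area = 13/3 + 76/3 = 89/3.

89/3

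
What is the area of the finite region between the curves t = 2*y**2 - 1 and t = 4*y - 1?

Both boundary curves give t as a function of y, so integrate with respect to y. Setting them equal: 2*y**2 - 4*y = 0, i.e. 2*y*(y - 2) = 0, so they meet at y = 0, 2.
For y in [0, 2], t = 2*y**2 - 1 is on the left; area = ∫[0,2] (-(2*y**2 - 4*y)) dy = 8/3.

8/3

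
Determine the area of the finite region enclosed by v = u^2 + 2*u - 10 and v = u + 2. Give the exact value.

343/6

Set the curves equal: u^2 + 2*u - 10 = u + 2, so u^2 + u - 12 = 0, which factors as (u - 3)*(u + 4) = 0. The curves meet at u = -4, 3.
On [-4, 3], v = u + 2 is on top; that piece has area ∫[-4,3] (-(u^2 + u - 12)) du = 343/6.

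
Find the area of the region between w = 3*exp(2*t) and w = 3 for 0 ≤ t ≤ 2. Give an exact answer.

-15/2 + 3*exp(4)/2

On [0, 2], (3*exp(2*t)) - (3) = 3*exp(2*t) - 3 is ≥ 0 throughout, so the area is a single integral of |3*exp(2*t) - 3|.
∫[0,2] (3*exp(2*t) - 3) dt = -15/2 + 3*exp(4)/2.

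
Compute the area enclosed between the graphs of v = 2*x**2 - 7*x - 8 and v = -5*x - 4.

9

Set the curves equal: 2*x**2 - 7*x - 8 = -5*x - 4, so 2*x**2 - 2*x - 4 = 0, which factors as 2*(x - 2)*(x + 1) = 0. The curves meet at x = -1, 2.
On [-1, 2], v = -5*x - 4 is on top; that piece has area ∫[-1,2] (-(2*x**2 - 2*x - 4)) dx = 9.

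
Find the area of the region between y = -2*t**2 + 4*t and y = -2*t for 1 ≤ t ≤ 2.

13/3

On [1, 2], (-2*t**2 + 4*t) - (-2*t) = -2*t**2 + 6*t is ≥ 0 throughout, so the area is a single integral of |-2*t**2 + 6*t|.
∫[1,2] (-2*t**2 + 6*t) dt = 13/3.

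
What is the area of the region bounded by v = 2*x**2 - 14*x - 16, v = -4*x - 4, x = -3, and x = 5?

The difference (2*x**2 - 14*x - 16) - (-4*x - 4) = 2*x**2 - 10*x - 12 changes sign at x = -1 inside [-3, 5], so split the integral there.
∫[-3,-1] (2*x**2 - 10*x - 12) dx = 100/3.
∫[-1,5] (2*x**2 - 10*x - 12) dx = -108; the area of that piece is 108.
Total area = 100/3 + 108 = 424/3.

424/3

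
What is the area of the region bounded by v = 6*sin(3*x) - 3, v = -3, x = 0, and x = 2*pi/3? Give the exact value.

The difference (6*sin(3*x) - 3) - (-3) = 6*sin(3*x) changes sign at x = pi/3 inside [0, 2*pi/3], so split the integral there.
∫[0,pi/3] (6*sin(3*x)) dx = 4.
∫[pi/3,2*pi/3] (6*sin(3*x)) dx = -4; the area of that piece is 4.
Total area = 4 + 4 = 8.

8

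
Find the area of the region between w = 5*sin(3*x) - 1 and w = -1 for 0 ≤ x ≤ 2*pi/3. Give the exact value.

20/3

The difference (5*sin(3*x) - 1) - (-1) = 5*sin(3*x) changes sign at x = pi/3 inside [0, 2*pi/3], so split the integral there.
∫[0,pi/3] (5*sin(3*x)) dx = 10/3.
∫[pi/3,2*pi/3] (5*sin(3*x)) dx = -10/3; the area of that piece is 10/3.
Total area = 10/3 + 10/3 = 20/3.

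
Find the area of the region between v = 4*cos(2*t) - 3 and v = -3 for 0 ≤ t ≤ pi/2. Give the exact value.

The difference (4*cos(2*t) - 3) - (-3) = 4*cos(2*t) changes sign at t = pi/4 inside [0, pi/2], so split the integral there.
∫[0,pi/4] (4*cos(2*t)) dt = 2.
∫[pi/4,pi/2] (4*cos(2*t)) dt = -2; the area of that piece is 2.
Total area = 2 + 2 = 4.

4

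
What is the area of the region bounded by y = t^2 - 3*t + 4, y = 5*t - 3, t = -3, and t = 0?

On [-3, 0], (t^2 - 3*t + 4) - (5*t - 3) = t^2 - 8*t + 7 is ≥ 0 throughout, so the area is a single integral of |t^2 - 8*t + 7|.
∫[-3,0] (t^2 - 8*t + 7) dt = 66.

66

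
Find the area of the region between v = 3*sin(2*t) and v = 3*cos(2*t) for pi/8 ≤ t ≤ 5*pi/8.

On [pi/8, 5*pi/8], (3*sin(2*t)) - (3*cos(2*t)) = 3*sin(2*t) - 3*cos(2*t) is ≥ 0 throughout, so the area is a single integral of |3*sin(2*t) - 3*cos(2*t)|.
∫[pi/8,5*pi/8] (3*sin(2*t) - 3*cos(2*t)) dt = 3*sqrt(2).

3*sqrt(2)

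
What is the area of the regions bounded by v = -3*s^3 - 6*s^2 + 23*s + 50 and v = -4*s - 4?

Set the curves equal: -3*s^3 - 6*s^2 + 23*s + 50 = -4*s - 4, so -3*s^3 - 6*s^2 + 27*s + 54 = 0, which factors as -3*(s - 3)*(s + 2)*(s + 3) = 0. The curves meet at s = -3, -2, 3.
On [-3, -2], v = -4*s - 4 is on top; that piece has area ∫[-3,-2] (-(-3*s^3 - 6*s^2 + 27*s + 54)) ds = 11/4.
On [-2, 3], v = -3*s^3 - 6*s^2 + 23*s + 50 is on top; that piece has area ∫[-2,3] (-3*s^3 - 6*s^2 + 27*s + 54) ds = 875/4.
Total enclosed area = 11/4 + 875/4 = 443/2.

443/2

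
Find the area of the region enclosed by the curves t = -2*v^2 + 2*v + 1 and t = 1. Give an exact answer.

Both boundary curves give t as a function of v, so integrate with respect to v. Setting them equal: -2*v^2 + 2*v = 0, i.e. -2*v*(v - 1) = 0, so they meet at v = 0, 1.
For v in [0, 1], t = -2*v^2 + 2*v + 1 is on the right; area = ∫[0,1] (-2*v^2 + 2*v) dv = 1/3.

1/3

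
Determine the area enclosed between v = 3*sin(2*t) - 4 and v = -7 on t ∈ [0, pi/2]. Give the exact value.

3 + 3*pi/2

On [0, pi/2], (3*sin(2*t) - 4) - (-7) = 3*sin(2*t) + 3 is ≥ 0 throughout, so the area is a single integral of |3*sin(2*t) + 3|.
∫[0,pi/2] (3*sin(2*t) + 3) dt = 3 + 3*pi/2.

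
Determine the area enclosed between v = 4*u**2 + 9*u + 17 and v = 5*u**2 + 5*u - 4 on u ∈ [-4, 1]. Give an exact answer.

The difference (4*u**2 + 9*u + 17) - (5*u**2 + 5*u - 4) = -u**2 + 4*u + 21 changes sign at u = -3 inside [-4, 1], so split the integral there.
∫[-4,-3] (-u**2 + 4*u + 21) du = -16/3; the area of that piece is 16/3.
∫[-3,1] (-u**2 + 4*u + 21) du = 176/3.
Total area = 16/3 + 176/3 = 64.

64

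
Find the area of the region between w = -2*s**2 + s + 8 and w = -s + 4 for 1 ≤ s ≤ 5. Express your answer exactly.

The difference (-2*s**2 + s + 8) - (-s + 4) = -2*s**2 + 2*s + 4 changes sign at s = 2 inside [1, 5], so split the integral there.
∫[1,2] (-2*s**2 + 2*s + 4) ds = 7/3.
∫[2,5] (-2*s**2 + 2*s + 4) ds = -45; the area of that piece is 45.
Total area = 7/3 + 45 = 142/3.

142/3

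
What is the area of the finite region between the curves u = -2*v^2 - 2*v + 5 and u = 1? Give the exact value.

9

Both boundary curves give u as a function of v, so integrate with respect to v. Setting them equal: -2*v^2 - 2*v + 4 = 0, i.e. -2*(v - 1)*(v + 2) = 0, so they meet at v = -2, 1.
For v in [-2, 1], u = -2*v^2 - 2*v + 5 is on the right; area = ∫[-2,1] (-2*v^2 - 2*v + 4) dv = 9.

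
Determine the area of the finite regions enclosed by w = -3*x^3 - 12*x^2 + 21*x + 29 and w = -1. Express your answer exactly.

937/4

Set the curves equal: -3*x^3 - 12*x^2 + 21*x + 29 = -1, so -3*x^3 - 12*x^2 + 21*x + 30 = 0, which factors as -3*(x - 2)*(x + 1)*(x + 5) = 0. The curves meet at x = -5, -1, 2.
On [-5, -1], w = -1 is on top; that piece has area ∫[-5,-1] (-(-3*x^3 - 12*x^2 + 21*x + 30)) dx = 160.
On [-1, 2], w = -3*x^3 - 12*x^2 + 21*x + 29 is on top; that piece has area ∫[-1,2] (-3*x^3 - 12*x^2 + 21*x + 30) dx = 297/4.
Total enclosed area = 160 + 297/4 = 937/4.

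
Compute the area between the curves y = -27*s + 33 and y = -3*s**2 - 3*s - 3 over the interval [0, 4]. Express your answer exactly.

The difference (-27*s + 33) - (-3*s**2 - 3*s - 3) = 3*s**2 - 24*s + 36 changes sign at s = 2 inside [0, 4], so split the integral there.
∫[0,2] (3*s**2 - 24*s + 36) ds = 32.
∫[2,4] (3*s**2 - 24*s + 36) ds = -16; the area of that piece is 16.
Total area = 32 + 16 = 48.

48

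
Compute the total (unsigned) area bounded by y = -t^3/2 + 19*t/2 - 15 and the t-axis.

517/4

The curve meets the t-axis where -t^3/2 + 19*t/2 - 15 = 0, i.e. -(t - 3)*(t - 2)*(t + 5)/2 = 0, at t = -5, 2, 3.
On [-5, 2] the curve lies below the axis; ∫[-5,2] (-t^3/2 + 19*t/2 - 15) dt = -1029/8, giving area 1029/8.
On [2, 3] the curve lies above the axis; ∫[2,3] (-t^3/2 + 19*t/2 - 15) dt = 5/8, giving area 5/8.
Total area = 1029/8 + 5/8 = 517/4.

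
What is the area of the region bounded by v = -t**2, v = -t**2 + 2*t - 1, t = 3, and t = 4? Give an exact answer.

On [3, 4], (-t**2) - (-t**2 + 2*t - 1) = -2*t + 1 is ≤ 0 throughout, so the area is a single integral of |-2*t + 1|.
∫[3,4] (-2*t + 1) dt = -6; the area of that piece is 6.

6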